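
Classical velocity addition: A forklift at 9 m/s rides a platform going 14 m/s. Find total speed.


Given: object velocity = 9 m/s, platform velocity = 14 m/s (same direction)
Using classical velocity addition: v_total = v_object + v_platform
v_total = 9 + 14
v_total = 23 m/s

23 m/s


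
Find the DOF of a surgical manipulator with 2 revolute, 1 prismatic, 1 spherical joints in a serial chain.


Given: serial robot with 2 revolute, 1 prismatic, 1 spherical joints
DOF contribution per joint type: revolute=1, prismatic=1, spherical=3, fixed=0
DOF = 2*1 + 1*1 + 1*3
DOF = 6

6


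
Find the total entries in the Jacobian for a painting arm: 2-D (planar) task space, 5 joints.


Given: task space dimension = 2, joints = 5
Jacobian is a 2 x 5 matrix
Total entries = rows * columns
Total = 2 * 5
Total = 10

10


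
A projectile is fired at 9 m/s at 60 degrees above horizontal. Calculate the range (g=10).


Given: v0 = 9 m/s, theta = 60 deg, g = 10 m/s^2
sin(2*60) = sin(120) = sqrt(3)/2
Using R = v0^2 * sin(2*theta) / g
R = 9^2 * (sqrt(3)/2) / 10
R = 81 * sqrt(3) / 20
R = 81/20*sqrt(3) m

81/20*sqrt(3) m


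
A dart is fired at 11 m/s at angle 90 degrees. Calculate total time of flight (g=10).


Given: v0 = 11 m/s, theta = 90 deg, g = 10 m/s^2
sin(90) = 1
Using T = 2*v0*sin(theta) / g
T = 2*11*1 / 10
T = 22 / 10
T = 11/5 s

11/5 s


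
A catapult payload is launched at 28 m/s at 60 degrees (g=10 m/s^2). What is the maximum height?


Given: v0 = 28 m/s, theta = 60 deg, g = 10 m/s^2
sin^2(60) = 3/4
Using H = v0^2 * sin^2(theta) / (2*g)
H = 28^2 * 3/4 / (2*10)
H = 784 * 3/4 / 20
H = 588 / 20
H = 147/5 m

147/5 m


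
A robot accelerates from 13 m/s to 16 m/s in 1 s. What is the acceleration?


Given: initial velocity v0 = 13 m/s, final velocity v = 16 m/s, time t = 1 s
Using a = (v - v0) / t
a = (16 - 13) / 1
a = 3 / 1
a = 3 m/s^2

3 m/s^2


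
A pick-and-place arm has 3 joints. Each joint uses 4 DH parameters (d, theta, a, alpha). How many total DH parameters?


Given: 3 joints, 4 DH parameters per joint (d, theta, a, alpha)
Total DH parameters = number_of_joints * 4
Total = 3 * 4
Total = 12

12


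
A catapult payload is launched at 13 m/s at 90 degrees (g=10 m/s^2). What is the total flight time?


Given: v0 = 13 m/s, theta = 90 deg, g = 10 m/s^2
sin(90) = 1
Using T = 2*v0*sin(theta) / g
T = 2*13*1 / 10
T = 26 / 10
T = 13/5 s

13/5 s


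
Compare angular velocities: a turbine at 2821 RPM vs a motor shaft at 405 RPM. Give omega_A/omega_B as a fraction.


Given: RPM_A = 2821, RPM_B = 405
omega = 2*pi*RPM/60, so omega_A/omega_B = RPM_A / RPM_B
omega_A/omega_B = 2821 / 405
omega_A/omega_B = 2821/405

2821/405


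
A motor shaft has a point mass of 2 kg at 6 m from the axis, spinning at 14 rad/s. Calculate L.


Given: m = 2 kg, r = 6 m, omega = 14 rad/s
For a point mass: I = m*r^2
I = 2*6^2 = 2*36 = 72
L = I*omega = 72*14
L = 1008 kg*m^2/s

1008 kg*m^2/s


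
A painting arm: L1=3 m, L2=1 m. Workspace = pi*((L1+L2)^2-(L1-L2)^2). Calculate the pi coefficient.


Given: L1 = 3, L2 = 1
(L1+L2)^2 = (4)^2 = 16
(L1-L2)^2 = (2)^2 = 4
Difference = 16 - 4 = 12
This equals 4*L1*L2 = 4*3*1 = 12
Workspace area = 12*pi

12


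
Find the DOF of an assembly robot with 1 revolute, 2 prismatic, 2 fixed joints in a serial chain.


Given: serial robot with 1 revolute, 2 prismatic, 2 fixed joints
DOF contribution per joint type: revolute=1, prismatic=1, spherical=3, fixed=0
DOF = 1*1 + 2*1 + 2*0
DOF = 3

3


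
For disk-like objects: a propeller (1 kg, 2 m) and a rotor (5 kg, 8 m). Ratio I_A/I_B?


Given: M1=1 kg, R1=2 m, M2=5 kg, R2=8 m
For a disk: I = (1/2)*M*R^2, so I_A/I_B = (M1*R1^2)/(M2*R2^2)
M1*R1^2 = 1*4 = 4
M2*R2^2 = 5*64 = 320
I_A/I_B = 4/320 = 1/80

1/80


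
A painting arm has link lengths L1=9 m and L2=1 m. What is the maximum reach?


Given: L1 = 9 m, L2 = 1 m
For a 2-link planar arm, max reach = L1 + L2 (fully extended)
Max reach = 9 + 1
Max reach = 10 m

10 m


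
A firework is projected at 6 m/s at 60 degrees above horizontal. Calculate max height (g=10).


Given: v0 = 6 m/s, theta = 60 deg, g = 10 m/s^2
sin^2(60) = 3/4
Using H = v0^2 * sin^2(theta) / (2*g)
H = 6^2 * 3/4 / (2*10)
H = 36 * 3/4 / 20
H = 27 / 20
H = 27/20 m

27/20 m


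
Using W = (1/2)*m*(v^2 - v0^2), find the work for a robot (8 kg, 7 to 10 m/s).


Given: m = 8 kg, v0 = 7 m/s, v = 10 m/s
Using W = (1/2)*m*(v^2 - v0^2)
v^2 = 10^2 = 100
v0^2 = 7^2 = 49
v^2 - v0^2 = 100 - 49 = 51
W = (1/2)*8*51 = 204 J

204 J


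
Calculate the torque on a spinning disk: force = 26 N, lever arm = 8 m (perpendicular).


Given: F = 26 N, r = 8 m, angle = 90 deg (perpendicular)
Using tau = F * r * sin(90)
sin(90) = 1
tau = 26 * 8 * 1
tau = 208 Nm

208 Nm


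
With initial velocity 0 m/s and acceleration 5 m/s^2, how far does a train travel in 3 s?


Given: v0 = 0 m/s, a = 5 m/s^2, t = 3 s
Using s = v0*t + (1/2)*a*t^2
s = 0*3 + (1/2)*5*3^2
s = 0 + (1/2)*45
s = 0 + 45/2
s = 45/2

45/2 m


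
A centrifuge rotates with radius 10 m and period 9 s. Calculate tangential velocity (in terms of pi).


Given: radius r = 10 m, period T = 9 s
Using v = 2*pi*r / T
v = 2*pi*10 / 9
v = 20*pi / 9
v = 20/9*pi m/s

20/9*pi m/s


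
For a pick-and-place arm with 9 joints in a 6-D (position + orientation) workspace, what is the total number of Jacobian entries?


Given: task space dimension = 6, joints = 9
Jacobian is a 6 x 9 matrix
Total entries = rows * columns
Total = 6 * 9
Total = 54

54


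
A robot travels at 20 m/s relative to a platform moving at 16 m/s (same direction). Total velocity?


Given: object velocity = 20 m/s, platform velocity = 16 m/s (same direction)
Using classical velocity addition: v_total = v_object + v_platform
v_total = 20 + 16
v_total = 36 m/s

36 m/s


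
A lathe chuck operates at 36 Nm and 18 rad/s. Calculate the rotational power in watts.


Given: tau = 36 Nm, omega = 18 rad/s
Using P = tau * omega
P = 36 * 18
P = 648 W

648 W


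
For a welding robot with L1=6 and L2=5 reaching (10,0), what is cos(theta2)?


Given: L1 = 6, L2 = 5, target (x, y) = (10, 0)
Using cos(theta2) = (x^2 + y^2 - L1^2 - L2^2) / (2*L1*L2)
x^2 + y^2 = 10^2 + 0 = 100
L1^2 + L2^2 = 36 + 25 = 61
Numerator = 100 - 61 = 39
Denominator = 2*6*5 = 60
cos(theta2) = 39/60 = 13/20

13/20


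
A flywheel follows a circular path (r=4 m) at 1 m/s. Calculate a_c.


Given: v = 1 m/s, r = 4 m
Using a_c = v^2 / r
a_c = 1^2 / 4
a_c = 1 / 4
a_c = 1/4 m/s^2

1/4 m/s^2


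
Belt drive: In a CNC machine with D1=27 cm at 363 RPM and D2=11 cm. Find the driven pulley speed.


Given: D1 = 27 cm, w1 = 363 RPM, D2 = 11 cm
Using D1*w1 = D2*w2
w2 = D1*w1 / D2
w2 = 27*363 / 11
w2 = 9801 / 11
w2 = 891 RPM

891 RPM


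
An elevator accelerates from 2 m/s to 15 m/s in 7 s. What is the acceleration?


Given: initial velocity v0 = 2 m/s, final velocity v = 15 m/s, time t = 7 s
Using a = (v - v0) / t
a = (15 - 2) / 7
a = 13 / 7
a = 13/7 m/s^2

13/7 m/s^2


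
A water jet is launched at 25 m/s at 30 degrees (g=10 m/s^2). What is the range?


Given: v0 = 25 m/s, theta = 30 deg, g = 10 m/s^2
sin(2*30) = sin(60) = sqrt(3)/2
Using R = v0^2 * sin(2*theta) / g
R = 25^2 * (sqrt(3)/2) / 10
R = 625 * sqrt(3) / 20
R = 125/4*sqrt(3) m

125/4*sqrt(3) m


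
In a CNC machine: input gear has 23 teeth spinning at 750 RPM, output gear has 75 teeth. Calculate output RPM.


Given: N1 = 23 teeth, w1 = 750 RPM, N2 = 75 teeth
Using N1*w1 = N2*w2
w2 = N1*w1 / N2
w2 = 23*750 / 75
w2 = 17250 / 75
w2 = 230 RPM

230 RPM


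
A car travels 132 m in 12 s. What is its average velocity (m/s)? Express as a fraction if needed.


Given: distance d = 132 m, time t = 12 s
Using v = d / t
v = 132 / 12
v = 11 m/s

11 m/s


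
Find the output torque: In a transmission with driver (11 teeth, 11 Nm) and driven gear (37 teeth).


Given: N1 = 11, N2 = 37, T1 = 11 Nm
Using T2/T1 = N2/N1
T2 = T1 * N2 / N1
T2 = 11 * 37 / 11
T2 = 407 / 11
T2 = 37 Nm

37 Nm


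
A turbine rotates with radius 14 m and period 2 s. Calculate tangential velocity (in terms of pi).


Given: radius r = 14 m, period T = 2 s
Using v = 2*pi*r / T
v = 2*pi*14 / 2
v = 28*pi / 2
v = 14*pi m/s

14*pi m/s


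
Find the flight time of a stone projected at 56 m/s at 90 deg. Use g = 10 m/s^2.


Given: v0 = 56 m/s, theta = 90 deg, g = 10 m/s^2
sin(90) = 1
Using T = 2*v0*sin(theta) / g
T = 2*56*1 / 10
T = 112 / 10
T = 56/5 s

56/5 s


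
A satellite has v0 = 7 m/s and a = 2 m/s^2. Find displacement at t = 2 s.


Given: v0 = 7 m/s, a = 2 m/s^2, t = 2 s
Using s = v0*t + (1/2)*a*t^2
s = 7*2 + (1/2)*2*2^2
s = 14 + (1/2)*8
s = 14 + 4
s = 18

18 m


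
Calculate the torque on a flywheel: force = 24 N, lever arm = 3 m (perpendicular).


Given: F = 24 N, r = 3 m, angle = 90 deg (perpendicular)
Using tau = F * r * sin(90)
sin(90) = 1
tau = 24 * 3 * 1
tau = 72 Nm

72 Nm


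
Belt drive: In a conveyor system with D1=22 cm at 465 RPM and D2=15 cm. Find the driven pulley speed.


Given: D1 = 22 cm, w1 = 465 RPM, D2 = 15 cm
Using D1*w1 = D2*w2
w2 = D1*w1 / D2
w2 = 22*465 / 15
w2 = 10230 / 15
w2 = 682 RPM

682 RPM


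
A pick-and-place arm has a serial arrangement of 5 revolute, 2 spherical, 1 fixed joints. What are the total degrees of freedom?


Given: serial robot with 5 revolute, 2 spherical, 1 fixed joints
DOF contribution per joint type: revolute=1, prismatic=1, spherical=3, fixed=0
DOF = 5*1 + 2*3 + 1*0
DOF = 11

11


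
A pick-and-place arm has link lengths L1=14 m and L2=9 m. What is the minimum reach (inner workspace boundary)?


Given: L1 = 14 m, L2 = 9 m
For a 2-link planar arm, min reach = |L1 - L2| (second link folded back)
Min reach = |14 - 9|
Min reach = 5 m

5 m


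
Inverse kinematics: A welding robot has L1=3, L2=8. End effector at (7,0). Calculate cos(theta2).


Given: L1 = 3, L2 = 8, target (x, y) = (7, 0)
Using cos(theta2) = (x^2 + y^2 - L1^2 - L2^2) / (2*L1*L2)
x^2 + y^2 = 7^2 + 0 = 49
L1^2 + L2^2 = 9 + 64 = 73
Numerator = 49 - 73 = -24
Denominator = 2*3*8 = 48
cos(theta2) = -24/48 = -1/2

-1/2


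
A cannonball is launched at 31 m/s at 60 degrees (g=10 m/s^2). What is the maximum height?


Given: v0 = 31 m/s, theta = 60 deg, g = 10 m/s^2
sin^2(60) = 3/4
Using H = v0^2 * sin^2(theta) / (2*g)
H = 31^2 * 3/4 / (2*10)
H = 961 * 3/4 / 20
H = 2883/4 / 20
H = 2883/80 m

2883/80 m


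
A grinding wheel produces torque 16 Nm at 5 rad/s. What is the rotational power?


Given: tau = 16 Nm, omega = 5 rad/s
Using P = tau * omega
P = 16 * 5
P = 80 W

80 W


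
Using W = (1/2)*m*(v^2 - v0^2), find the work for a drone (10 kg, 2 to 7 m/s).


Given: m = 10 kg, v0 = 2 m/s, v = 7 m/s
Using W = (1/2)*m*(v^2 - v0^2)
v^2 = 7^2 = 49
v0^2 = 2^2 = 4
v^2 - v0^2 = 49 - 4 = 45
W = (1/2)*10*45 = 225 J

225 J


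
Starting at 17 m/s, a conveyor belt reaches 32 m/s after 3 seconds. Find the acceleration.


Given: initial velocity v0 = 17 m/s, final velocity v = 32 m/s, time t = 3 s
Using a = (v - v0) / t
a = (32 - 17) / 3
a = 15 / 3
a = 5 m/s^2

5 m/s^2


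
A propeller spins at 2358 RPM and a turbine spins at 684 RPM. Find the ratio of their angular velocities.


Given: RPM_A = 2358, RPM_B = 684
omega = 2*pi*RPM/60, so omega_A/omega_B = RPM_A / RPM_B
omega_A/omega_B = 2358 / 684
omega_A/omega_B = 131/38

131/38


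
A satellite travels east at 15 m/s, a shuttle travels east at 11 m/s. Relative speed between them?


Given: v_A = 15 m/s east, v_B = 11 m/s east
Both move in the same direction; relative speed = |v_A - v_B|
|15 - 11| = |4|
= 4 m/s

4 m/s


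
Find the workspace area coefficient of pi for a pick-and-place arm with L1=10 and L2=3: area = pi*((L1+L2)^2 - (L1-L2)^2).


Given: L1 = 10, L2 = 3
(L1+L2)^2 = (13)^2 = 169
(L1-L2)^2 = (7)^2 = 49
Difference = 169 - 49 = 120
This equals 4*L1*L2 = 4*10*3 = 120
Workspace area = 120*pi

120


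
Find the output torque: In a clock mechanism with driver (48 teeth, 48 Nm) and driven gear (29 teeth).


Given: N1 = 48, N2 = 29, T1 = 48 Nm
Using T2/T1 = N2/N1
T2 = T1 * N2 / N1
T2 = 48 * 29 / 48
T2 = 1392 / 48
T2 = 29 Nm

29 Nm


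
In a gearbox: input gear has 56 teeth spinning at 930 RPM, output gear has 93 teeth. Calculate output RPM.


Given: N1 = 56 teeth, w1 = 930 RPM, N2 = 93 teeth
Using N1*w1 = N2*w2
w2 = N1*w1 / N2
w2 = 56*930 / 93
w2 = 52080 / 93
w2 = 560 RPM

560 RPM


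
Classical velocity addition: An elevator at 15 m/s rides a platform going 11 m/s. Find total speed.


Given: object velocity = 15 m/s, platform velocity = 11 m/s (same direction)
Using classical velocity addition: v_total = v_object + v_platform
v_total = 15 + 11
v_total = 26 m/s

26 m/s


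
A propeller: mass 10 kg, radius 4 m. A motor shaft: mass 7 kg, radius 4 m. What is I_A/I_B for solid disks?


Given: M1=10 kg, R1=4 m, M2=7 kg, R2=4 m
For a disk: I = (1/2)*M*R^2, so I_A/I_B = (M1*R1^2)/(M2*R2^2)
M1*R1^2 = 10*16 = 160
M2*R2^2 = 7*16 = 112
I_A/I_B = 160/112 = 10/7

10/7


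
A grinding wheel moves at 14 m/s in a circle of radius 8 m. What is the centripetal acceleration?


Given: v = 14 m/s, r = 8 m
Using a_c = v^2 / r
a_c = 14^2 / 8
a_c = 196 / 8
a_c = 49/2 m/s^2

49/2 m/s^2


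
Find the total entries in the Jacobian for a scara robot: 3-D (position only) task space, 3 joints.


Given: task space dimension = 3, joints = 3
Jacobian is a 3 x 3 matrix
Total entries = rows * columns
Total = 3 * 3
Total = 9

9


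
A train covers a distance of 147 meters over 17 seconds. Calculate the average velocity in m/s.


Given: distance d = 147 m, time t = 17 s
Using v = d / t
v = 147 / 17
v = 147/17 m/s

147/17 m/s


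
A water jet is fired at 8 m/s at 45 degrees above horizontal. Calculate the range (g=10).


Given: v0 = 8 m/s, theta = 45 deg, g = 10 m/s^2
sin(2*45) = sin(90) = 1
Using R = v0^2 * sin(2*theta) / g
R = 8^2 * 1 / 10
R = 64 / 10
R = 32/5 m

32/5 m


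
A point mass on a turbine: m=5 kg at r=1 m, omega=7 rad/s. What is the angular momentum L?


Given: m = 5 kg, r = 1 m, omega = 7 rad/s
For a point mass: I = m*r^2
I = 5*1^2 = 5*1 = 5
L = I*omega = 5*7
L = 35 kg*m^2/s

35 kg*m^2/s


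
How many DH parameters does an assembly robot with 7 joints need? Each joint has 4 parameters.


Given: 7 joints, 4 DH parameters per joint (d, theta, a, alpha)
Total DH parameters = number_of_joints * 4
Total = 7 * 4
Total = 28

28


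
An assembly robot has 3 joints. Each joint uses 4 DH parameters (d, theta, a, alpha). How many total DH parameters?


Given: 3 joints, 4 DH parameters per joint (d, theta, a, alpha)
Total DH parameters = number_of_joints * 4
Total = 3 * 4
Total = 12

12


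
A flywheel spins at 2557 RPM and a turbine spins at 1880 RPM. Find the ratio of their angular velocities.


Given: RPM_A = 2557, RPM_B = 1880
omega = 2*pi*RPM/60, so omega_A/omega_B = RPM_A / RPM_B
omega_A/omega_B = 2557 / 1880
omega_A/omega_B = 2557/1880

2557/1880


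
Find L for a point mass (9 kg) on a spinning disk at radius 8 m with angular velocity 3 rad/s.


Given: m = 9 kg, r = 8 m, omega = 3 rad/s
For a point mass: I = m*r^2
I = 9*8^2 = 9*64 = 576
L = I*omega = 576*3
L = 1728 kg*m^2/s

1728 kg*m^2/s


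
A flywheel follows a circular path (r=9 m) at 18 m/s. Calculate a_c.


Given: v = 18 m/s, r = 9 m
Using a_c = v^2 / r
a_c = 18^2 / 9
a_c = 324 / 9
a_c = 36 m/s^2

36 m/s^2


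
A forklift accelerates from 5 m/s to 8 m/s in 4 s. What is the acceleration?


Given: initial velocity v0 = 5 m/s, final velocity v = 8 m/s, time t = 4 s
Using a = (v - v0) / t
a = (8 - 5) / 4
a = 3 / 4
a = 3/4 m/s^2

3/4 m/s^2


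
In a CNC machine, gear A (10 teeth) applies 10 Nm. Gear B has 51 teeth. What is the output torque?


Given: N1 = 10, N2 = 51, T1 = 10 Nm
Using T2/T1 = N2/N1
T2 = T1 * N2 / N1
T2 = 10 * 51 / 10
T2 = 510 / 10
T2 = 51 Nm

51 Nm


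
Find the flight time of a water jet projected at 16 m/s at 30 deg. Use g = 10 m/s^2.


Given: v0 = 16 m/s, theta = 30 deg, g = 10 m/s^2
sin(30) = 1/2
Using T = 2*v0*sin(theta) / g
T = 2*16*1/2 / 10
T = 16 / 10
T = 8/5 s

8/5 s


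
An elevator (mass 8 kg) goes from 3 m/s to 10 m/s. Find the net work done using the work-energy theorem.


Given: m = 8 kg, v0 = 3 m/s, v = 10 m/s
Using W = (1/2)*m*(v^2 - v0^2)
v^2 = 10^2 = 100
v0^2 = 3^2 = 9
v^2 - v0^2 = 100 - 9 = 91
W = (1/2)*8*91 = 364 J

364 J


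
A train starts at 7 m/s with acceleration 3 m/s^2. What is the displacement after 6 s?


Given: v0 = 7 m/s, a = 3 m/s^2, t = 6 s
Using s = v0*t + (1/2)*a*t^2
s = 7*6 + (1/2)*3*6^2
s = 42 + (1/2)*108
s = 42 + 54
s = 96

96 m


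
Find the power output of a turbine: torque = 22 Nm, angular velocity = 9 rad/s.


Given: tau = 22 Nm, omega = 9 rad/s
Using P = tau * omega
P = 22 * 9
P = 198 W

198 W


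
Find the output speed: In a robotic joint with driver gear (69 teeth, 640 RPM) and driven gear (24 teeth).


Given: N1 = 69 teeth, w1 = 640 RPM, N2 = 24 teeth
Using N1*w1 = N2*w2
w2 = N1*w1 / N2
w2 = 69*640 / 24
w2 = 44160 / 24
w2 = 1840 RPM

1840 RPM


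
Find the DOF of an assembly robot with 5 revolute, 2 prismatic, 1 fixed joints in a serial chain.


Given: serial robot with 5 revolute, 2 prismatic, 1 fixed joints
DOF contribution per joint type: revolute=1, prismatic=1, spherical=3, fixed=0
DOF = 5*1 + 2*1 + 1*0
DOF = 7

7


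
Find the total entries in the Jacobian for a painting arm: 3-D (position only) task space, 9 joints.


Given: task space dimension = 3, joints = 9
Jacobian is a 3 x 9 matrix
Total entries = rows * columns
Total = 3 * 9
Total = 27

27


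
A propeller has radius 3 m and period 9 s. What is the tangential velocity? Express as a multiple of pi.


Given: radius r = 3 m, period T = 9 s
Using v = 2*pi*r / T
v = 2*pi*3 / 9
v = 6*pi / 9
v = 2/3*pi m/s

2/3*pi m/s


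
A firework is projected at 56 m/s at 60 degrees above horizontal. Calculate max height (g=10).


Given: v0 = 56 m/s, theta = 60 deg, g = 10 m/s^2
sin^2(60) = 3/4
Using H = v0^2 * sin^2(theta) / (2*g)
H = 56^2 * 3/4 / (2*10)
H = 3136 * 3/4 / 20
H = 2352 / 20
H = 588/5 m

588/5 m


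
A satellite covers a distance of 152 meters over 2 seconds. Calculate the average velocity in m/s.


Given: distance d = 152 m, time t = 2 s
Using v = d / t
v = 152 / 2
v = 76 m/s

76 m/s


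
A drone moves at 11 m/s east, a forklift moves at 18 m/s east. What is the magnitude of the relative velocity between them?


Given: v_A = 11 m/s east, v_B = 18 m/s east
Both move in the same direction; relative speed = |v_A - v_B|
|11 - 18| = |-7|
= 7 m/s

7 m/s


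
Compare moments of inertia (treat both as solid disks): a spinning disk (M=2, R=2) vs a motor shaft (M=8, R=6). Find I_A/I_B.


Given: M1=2 kg, R1=2 m, M2=8 kg, R2=6 m
For a disk: I = (1/2)*M*R^2, so I_A/I_B = (M1*R1^2)/(M2*R2^2)
M1*R1^2 = 2*4 = 8
M2*R2^2 = 8*36 = 288
I_A/I_B = 8/288 = 1/36

1/36


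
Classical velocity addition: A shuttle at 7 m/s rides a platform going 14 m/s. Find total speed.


Given: object velocity = 7 m/s, platform velocity = 14 m/s (same direction)
Using classical velocity addition: v_total = v_object + v_platform
v_total = 7 + 14
v_total = 21 m/s

21 m/s


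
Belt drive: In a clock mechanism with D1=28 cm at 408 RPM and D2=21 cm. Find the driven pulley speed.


Given: D1 = 28 cm, w1 = 408 RPM, D2 = 21 cm
Using D1*w1 = D2*w2
w2 = D1*w1 / D2
w2 = 28*408 / 21
w2 = 11424 / 21
w2 = 544 RPM

544 RPM


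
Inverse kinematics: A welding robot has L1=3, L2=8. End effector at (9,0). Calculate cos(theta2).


Given: L1 = 3, L2 = 8, target (x, y) = (9, 0)
Using cos(theta2) = (x^2 + y^2 - L1^2 - L2^2) / (2*L1*L2)
x^2 + y^2 = 9^2 + 0 = 81
L1^2 + L2^2 = 9 + 64 = 73
Numerator = 81 - 73 = 8
Denominator = 2*3*8 = 48
cos(theta2) = 8/48 = 1/6

1/6


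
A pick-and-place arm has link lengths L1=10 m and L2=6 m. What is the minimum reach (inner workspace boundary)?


Given: L1 = 10 m, L2 = 6 m
For a 2-link planar arm, min reach = |L1 - L2| (second link folded back)
Min reach = |10 - 6|
Min reach = 4 m

4 m


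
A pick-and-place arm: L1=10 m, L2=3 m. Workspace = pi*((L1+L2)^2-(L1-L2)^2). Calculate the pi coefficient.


Given: L1 = 10, L2 = 3
(L1+L2)^2 = (13)^2 = 169
(L1-L2)^2 = (7)^2 = 49
Difference = 169 - 49 = 120
This equals 4*L1*L2 = 4*10*3 = 120
Workspace area = 120*pi

120


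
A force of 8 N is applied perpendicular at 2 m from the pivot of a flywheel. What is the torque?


Given: F = 8 N, r = 2 m, angle = 90 deg (perpendicular)
Using tau = F * r * sin(90)
sin(90) = 1
tau = 8 * 2 * 1
tau = 16 Nm

16 Nm


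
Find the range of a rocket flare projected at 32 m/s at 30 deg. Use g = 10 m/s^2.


Given: v0 = 32 m/s, theta = 30 deg, g = 10 m/s^2
sin(2*30) = sin(60) = sqrt(3)/2
Using R = v0^2 * sin(2*theta) / g
R = 32^2 * (sqrt(3)/2) / 10
R = 1024 * sqrt(3) / 20
R = 256/5*sqrt(3) m

256/5*sqrt(3) m


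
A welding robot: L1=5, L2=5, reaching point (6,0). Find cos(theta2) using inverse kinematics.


Given: L1 = 5, L2 = 5, target (x, y) = (6, 0)
Using cos(theta2) = (x^2 + y^2 - L1^2 - L2^2) / (2*L1*L2)
x^2 + y^2 = 6^2 + 0 = 36
L1^2 + L2^2 = 25 + 25 = 50
Numerator = 36 - 50 = -14
Denominator = 2*5*5 = 50
cos(theta2) = -14/50 = -7/25

-7/25


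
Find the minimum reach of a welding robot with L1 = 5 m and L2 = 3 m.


Given: L1 = 5 m, L2 = 3 m
For a 2-link planar arm, min reach = |L1 - L2| (second link folded back)
Min reach = |5 - 3|
Min reach = 2 m

2 m


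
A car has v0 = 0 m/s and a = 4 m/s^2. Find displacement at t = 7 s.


Given: v0 = 0 m/s, a = 4 m/s^2, t = 7 s
Using s = v0*t + (1/2)*a*t^2
s = 0*7 + (1/2)*4*7^2
s = 0 + (1/2)*196
s = 0 + 98
s = 98

98 m


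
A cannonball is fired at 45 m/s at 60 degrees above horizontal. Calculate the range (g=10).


Given: v0 = 45 m/s, theta = 60 deg, g = 10 m/s^2
sin(2*60) = sin(120) = sqrt(3)/2
Using R = v0^2 * sin(2*theta) / g
R = 45^2 * (sqrt(3)/2) / 10
R = 2025 * sqrt(3) / 20
R = 405/4*sqrt(3) m

405/4*sqrt(3) m


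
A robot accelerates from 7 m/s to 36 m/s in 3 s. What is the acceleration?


Given: initial velocity v0 = 7 m/s, final velocity v = 36 m/s, time t = 3 s
Using a = (v - v0) / t
a = (36 - 7) / 3
a = 29 / 3
a = 29/3 m/s^2

29/3 m/s^2


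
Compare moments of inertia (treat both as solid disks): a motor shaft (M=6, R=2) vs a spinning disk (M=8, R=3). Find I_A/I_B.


Given: M1=6 kg, R1=2 m, M2=8 kg, R2=3 m
For a disk: I = (1/2)*M*R^2, so I_A/I_B = (M1*R1^2)/(M2*R2^2)
M1*R1^2 = 6*4 = 24
M2*R2^2 = 8*9 = 72
I_A/I_B = 24/72 = 1/3

1/3


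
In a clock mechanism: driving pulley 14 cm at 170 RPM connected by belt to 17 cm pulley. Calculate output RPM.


Given: D1 = 14 cm, w1 = 170 RPM, D2 = 17 cm
Using D1*w1 = D2*w2
w2 = D1*w1 / D2
w2 = 14*170 / 17
w2 = 2380 / 17
w2 = 140 RPM

140 RPM


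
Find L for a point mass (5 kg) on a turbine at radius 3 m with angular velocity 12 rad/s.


Given: m = 5 kg, r = 3 m, omega = 12 rad/s
For a point mass: I = m*r^2
I = 5*3^2 = 5*9 = 45
L = I*omega = 45*12
L = 540 kg*m^2/s

540 kg*m^2/s


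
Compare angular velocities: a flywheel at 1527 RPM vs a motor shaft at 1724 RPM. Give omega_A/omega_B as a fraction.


Given: RPM_A = 1527, RPM_B = 1724
omega = 2*pi*RPM/60, so omega_A/omega_B = RPM_A / RPM_B
omega_A/omega_B = 1527 / 1724
omega_A/omega_B = 1527/1724

1527/1724


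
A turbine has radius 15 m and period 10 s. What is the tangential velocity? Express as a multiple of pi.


Given: radius r = 15 m, period T = 10 s
Using v = 2*pi*r / T
v = 2*pi*15 / 10
v = 30*pi / 10
v = 3*pi m/s

3*pi m/s


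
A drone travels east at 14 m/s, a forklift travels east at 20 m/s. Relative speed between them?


Given: v_A = 14 m/s east, v_B = 20 m/s east
Both move in the same direction; relative speed = |v_A - v_B|
|14 - 20| = |-6|
= 6 m/s

6 m/s


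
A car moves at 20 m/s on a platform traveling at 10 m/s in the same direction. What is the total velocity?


Given: object velocity = 20 m/s, platform velocity = 10 m/s (same direction)
Using classical velocity addition: v_total = v_object + v_platform
v_total = 20 + 10
v_total = 30 m/s

30 m/s


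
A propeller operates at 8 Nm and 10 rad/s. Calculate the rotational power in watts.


Given: tau = 8 Nm, omega = 10 rad/s
Using P = tau * omega
P = 8 * 10
P = 80 W

80 W


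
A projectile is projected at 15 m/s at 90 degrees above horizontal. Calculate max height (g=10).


Given: v0 = 15 m/s, theta = 90 deg, g = 10 m/s^2
sin^2(90) = 1
Using H = v0^2 * sin^2(theta) / (2*g)
H = 15^2 * 1 / (2*10)
H = 225 * 1 / 20
H = 225 / 20
H = 45/4 m

45/4 m


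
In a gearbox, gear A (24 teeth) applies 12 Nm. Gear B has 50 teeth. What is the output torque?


Given: N1 = 24, N2 = 50, T1 = 12 Nm
Using T2/T1 = N2/N1
T2 = T1 * N2 / N1
T2 = 12 * 50 / 24
T2 = 600 / 24
T2 = 25 Nm

25 Nm


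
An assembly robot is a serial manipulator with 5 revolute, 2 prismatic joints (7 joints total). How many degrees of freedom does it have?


Given: serial robot with 5 revolute, 2 prismatic joints
DOF contribution per joint type: revolute=1, prismatic=1, spherical=3, fixed=0
DOF = 5*1 + 2*1
DOF = 7

7


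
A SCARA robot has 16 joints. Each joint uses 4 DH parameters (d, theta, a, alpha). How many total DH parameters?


Given: 16 joints, 4 DH parameters per joint (d, theta, a, alpha)
Total DH parameters = number_of_joints * 4
Total = 16 * 4
Total = 64

64


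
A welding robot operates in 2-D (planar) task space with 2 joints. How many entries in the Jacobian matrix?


Given: task space dimension = 2, joints = 2
Jacobian is a 2 x 2 matrix
Total entries = rows * columns
Total = 2 * 2
Total = 4

4


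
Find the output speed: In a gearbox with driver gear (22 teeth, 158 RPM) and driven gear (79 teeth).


Given: N1 = 22 teeth, w1 = 158 RPM, N2 = 79 teeth
Using N1*w1 = N2*w2
w2 = N1*w1 / N2
w2 = 22*158 / 79
w2 = 3476 / 79
w2 = 44 RPM

44 RPM


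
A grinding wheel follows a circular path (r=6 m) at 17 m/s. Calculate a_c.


Given: v = 17 m/s, r = 6 m
Using a_c = v^2 / r
a_c = 17^2 / 6
a_c = 289 / 6
a_c = 289/6 m/s^2

289/6 m/s^2


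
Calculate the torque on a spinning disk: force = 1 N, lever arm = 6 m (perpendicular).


Given: F = 1 N, r = 6 m, angle = 90 deg (perpendicular)
Using tau = F * r * sin(90)
sin(90) = 1
tau = 1 * 6 * 1
tau = 6 Nm

6 Nm


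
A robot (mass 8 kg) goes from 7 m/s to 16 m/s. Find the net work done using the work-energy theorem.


Given: m = 8 kg, v0 = 7 m/s, v = 16 m/s
Using W = (1/2)*m*(v^2 - v0^2)
v^2 = 16^2 = 256
v0^2 = 7^2 = 49
v^2 - v0^2 = 256 - 49 = 207
W = (1/2)*8*207 = 828 J

828 J


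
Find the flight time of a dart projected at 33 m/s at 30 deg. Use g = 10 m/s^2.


Given: v0 = 33 m/s, theta = 30 deg, g = 10 m/s^2
sin(30) = 1/2
Using T = 2*v0*sin(theta) / g
T = 2*33*1/2 / 10
T = 33 / 10
T = 33/10 s

33/10 s


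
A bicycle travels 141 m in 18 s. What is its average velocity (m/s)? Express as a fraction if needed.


Given: distance d = 141 m, time t = 18 s
Using v = d / t
v = 141 / 18
v = 47/6 m/s

47/6 m/s


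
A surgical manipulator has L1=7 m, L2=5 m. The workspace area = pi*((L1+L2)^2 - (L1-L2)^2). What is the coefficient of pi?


Given: L1 = 7, L2 = 5
(L1+L2)^2 = (12)^2 = 144
(L1-L2)^2 = (2)^2 = 4
Difference = 144 - 4 = 140
This equals 4*L1*L2 = 4*7*5 = 140
Workspace area = 140*pi

140


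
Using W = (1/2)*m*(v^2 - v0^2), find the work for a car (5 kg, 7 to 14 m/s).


Given: m = 5 kg, v0 = 7 m/s, v = 14 m/s
Using W = (1/2)*m*(v^2 - v0^2)
v^2 = 14^2 = 196
v0^2 = 7^2 = 49
v^2 - v0^2 = 196 - 49 = 147
W = (1/2)*5*147 = 735/2 J

735/2 J


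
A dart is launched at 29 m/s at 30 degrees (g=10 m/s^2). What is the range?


Given: v0 = 29 m/s, theta = 30 deg, g = 10 m/s^2
sin(2*30) = sin(60) = sqrt(3)/2
Using R = v0^2 * sin(2*theta) / g
R = 29^2 * (sqrt(3)/2) / 10
R = 841 * sqrt(3) / 20
R = 841/20*sqrt(3) m

841/20*sqrt(3) m


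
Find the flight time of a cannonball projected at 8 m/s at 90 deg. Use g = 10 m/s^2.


Given: v0 = 8 m/s, theta = 90 deg, g = 10 m/s^2
sin(90) = 1
Using T = 2*v0*sin(theta) / g
T = 2*8*1 / 10
T = 16 / 10
T = 8/5 s

8/5 s


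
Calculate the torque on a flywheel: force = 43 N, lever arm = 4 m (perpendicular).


Given: F = 43 N, r = 4 m, angle = 90 deg (perpendicular)
Using tau = F * r * sin(90)
sin(90) = 1
tau = 43 * 4 * 1
tau = 172 Nm

172 Nm


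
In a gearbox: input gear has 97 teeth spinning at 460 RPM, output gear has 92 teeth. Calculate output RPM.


Given: N1 = 97 teeth, w1 = 460 RPM, N2 = 92 teeth
Using N1*w1 = N2*w2
w2 = N1*w1 / N2
w2 = 97*460 / 92
w2 = 44620 / 92
w2 = 485 RPM

485 RPM


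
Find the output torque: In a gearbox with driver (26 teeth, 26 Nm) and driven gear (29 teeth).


Given: N1 = 26, N2 = 29, T1 = 26 Nm
Using T2/T1 = N2/N1
T2 = T1 * N2 / N1
T2 = 26 * 29 / 26
T2 = 754 / 26
T2 = 29 Nm

29 Nm


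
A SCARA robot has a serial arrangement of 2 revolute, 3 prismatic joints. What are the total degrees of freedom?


Given: serial robot with 2 revolute, 3 prismatic joints
DOF contribution per joint type: revolute=1, prismatic=1, spherical=3, fixed=0
DOF = 2*1 + 3*1
DOF = 5

5


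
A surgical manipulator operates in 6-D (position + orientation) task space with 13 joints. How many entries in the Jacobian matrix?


Given: task space dimension = 6, joints = 13
Jacobian is a 6 x 13 matrix
Total entries = rows * columns
Total = 6 * 13
Total = 78

78


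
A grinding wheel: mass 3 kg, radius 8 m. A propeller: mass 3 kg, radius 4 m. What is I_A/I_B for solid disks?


Given: M1=3 kg, R1=8 m, M2=3 kg, R2=4 m
For a disk: I = (1/2)*M*R^2, so I_A/I_B = (M1*R1^2)/(M2*R2^2)
M1*R1^2 = 3*64 = 192
M2*R2^2 = 3*16 = 48
I_A/I_B = 192/48 = 4

4


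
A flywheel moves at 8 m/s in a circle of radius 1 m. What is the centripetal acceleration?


Given: v = 8 m/s, r = 1 m
Using a_c = v^2 / r
a_c = 8^2 / 1
a_c = 64 / 1
a_c = 64 m/s^2

64 m/s^2


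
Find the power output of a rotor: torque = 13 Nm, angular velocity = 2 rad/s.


Given: tau = 13 Nm, omega = 2 rad/s
Using P = tau * omega
P = 13 * 2
P = 26 W

26 W


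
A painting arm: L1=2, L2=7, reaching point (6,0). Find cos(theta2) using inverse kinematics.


Given: L1 = 2, L2 = 7, target (x, y) = (6, 0)
Using cos(theta2) = (x^2 + y^2 - L1^2 - L2^2) / (2*L1*L2)
x^2 + y^2 = 6^2 + 0 = 36
L1^2 + L2^2 = 4 + 49 = 53
Numerator = 36 - 53 = -17
Denominator = 2*2*7 = 28
cos(theta2) = -17/28 = -17/28

-17/28


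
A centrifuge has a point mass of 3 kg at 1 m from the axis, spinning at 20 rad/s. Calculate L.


Given: m = 3 kg, r = 1 m, omega = 20 rad/s
For a point mass: I = m*r^2
I = 3*1^2 = 3*1 = 3
L = I*omega = 3*20
L = 60 kg*m^2/s

60 kg*m^2/s


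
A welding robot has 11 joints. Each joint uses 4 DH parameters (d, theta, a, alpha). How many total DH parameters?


Given: 11 joints, 4 DH parameters per joint (d, theta, a, alpha)
Total DH parameters = number_of_joints * 4
Total = 11 * 4
Total = 44

44


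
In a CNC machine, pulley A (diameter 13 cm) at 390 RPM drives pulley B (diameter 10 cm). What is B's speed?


Given: D1 = 13 cm, w1 = 390 RPM, D2 = 10 cm
Using D1*w1 = D2*w2
w2 = D1*w1 / D2
w2 = 13*390 / 10
w2 = 5070 / 10
w2 = 507 RPM

507 RPM


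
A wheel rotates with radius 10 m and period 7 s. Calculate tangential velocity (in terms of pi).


Given: radius r = 10 m, period T = 7 s
Using v = 2*pi*r / T
v = 2*pi*10 / 7
v = 20*pi / 7
v = 20/7*pi m/s

20/7*pi m/s


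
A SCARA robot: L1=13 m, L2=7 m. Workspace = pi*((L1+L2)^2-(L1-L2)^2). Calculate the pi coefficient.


Given: L1 = 13, L2 = 7
(L1+L2)^2 = (20)^2 = 400
(L1-L2)^2 = (6)^2 = 36
Difference = 400 - 36 = 364
This equals 4*L1*L2 = 4*13*7 = 364
Workspace area = 364*pi

364


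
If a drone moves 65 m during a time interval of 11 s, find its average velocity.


Given: distance d = 65 m, time t = 11 s
Using v = d / t
v = 65 / 11
v = 65/11 m/s

65/11 m/s


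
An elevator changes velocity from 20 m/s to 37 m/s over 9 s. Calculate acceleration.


Given: initial velocity v0 = 20 m/s, final velocity v = 37 m/s, time t = 9 s
Using a = (v - v0) / t
a = (37 - 20) / 9
a = 17 / 9
a = 17/9 m/s^2

17/9 m/s^2


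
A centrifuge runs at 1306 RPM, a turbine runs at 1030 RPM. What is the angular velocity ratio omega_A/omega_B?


Given: RPM_A = 1306, RPM_B = 1030
omega = 2*pi*RPM/60, so omega_A/omega_B = RPM_A / RPM_B
omega_A/omega_B = 1306 / 1030
omega_A/omega_B = 653/515

653/515


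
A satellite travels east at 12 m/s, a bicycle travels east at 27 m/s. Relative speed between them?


Given: v_A = 12 m/s east, v_B = 27 m/s east
Both move in the same direction; relative speed = |v_A - v_B|
|12 - 27| = |-15|
= 15 m/s

15 m/s


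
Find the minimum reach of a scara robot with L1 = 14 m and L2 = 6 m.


Given: L1 = 14 m, L2 = 6 m
For a 2-link planar arm, min reach = |L1 - L2| (second link folded back)
Min reach = |14 - 6|
Min reach = 8 m

8 m


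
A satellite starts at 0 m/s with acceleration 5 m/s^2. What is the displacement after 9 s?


Given: v0 = 0 m/s, a = 5 m/s^2, t = 9 s
Using s = v0*t + (1/2)*a*t^2
s = 0*9 + (1/2)*5*9^2
s = 0 + (1/2)*405
s = 0 + 405/2
s = 405/2

405/2 m


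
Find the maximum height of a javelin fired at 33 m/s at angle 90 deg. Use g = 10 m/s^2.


Given: v0 = 33 m/s, theta = 90 deg, g = 10 m/s^2
sin^2(90) = 1
Using H = v0^2 * sin^2(theta) / (2*g)
H = 33^2 * 1 / (2*10)
H = 1089 * 1 / 20
H = 1089 / 20
H = 1089/20 m

1089/20 m


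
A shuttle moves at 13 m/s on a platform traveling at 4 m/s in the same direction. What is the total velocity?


Given: object velocity = 13 m/s, platform velocity = 4 m/s (same direction)
Using classical velocity addition: v_total = v_object + v_platform
v_total = 13 + 4
v_total = 17 m/s

17 m/s


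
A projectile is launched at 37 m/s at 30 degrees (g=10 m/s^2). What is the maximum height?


Given: v0 = 37 m/s, theta = 30 deg, g = 10 m/s^2
sin^2(30) = 1/4
Using H = v0^2 * sin^2(theta) / (2*g)
H = 37^2 * 1/4 / (2*10)
H = 1369 * 1/4 / 20
H = 1369/4 / 20
H = 1369/80 m

1369/80 m


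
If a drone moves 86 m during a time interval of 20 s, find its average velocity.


Given: distance d = 86 m, time t = 20 s
Using v = d / t
v = 86 / 20
v = 43/10 m/s

43/10 m/s


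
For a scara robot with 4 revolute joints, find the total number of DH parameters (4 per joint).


Given: 4 joints, 4 DH parameters per joint (d, theta, a, alpha)
Total DH parameters = number_of_joints * 4
Total = 4 * 4
Total = 16

16


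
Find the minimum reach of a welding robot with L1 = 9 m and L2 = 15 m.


Given: L1 = 9 m, L2 = 15 m
For a 2-link planar arm, min reach = |L1 - L2| (second link folded back)
Min reach = |9 - 15|
Min reach = 6 m

6 m


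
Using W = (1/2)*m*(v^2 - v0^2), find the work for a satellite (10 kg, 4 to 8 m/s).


Given: m = 10 kg, v0 = 4 m/s, v = 8 m/s
Using W = (1/2)*m*(v^2 - v0^2)
v^2 = 8^2 = 64
v0^2 = 4^2 = 16
v^2 - v0^2 = 64 - 16 = 48
W = (1/2)*10*48 = 240 J

240 J


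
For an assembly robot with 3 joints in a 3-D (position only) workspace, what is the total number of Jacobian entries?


Given: task space dimension = 3, joints = 3
Jacobian is a 3 x 3 matrix
Total entries = rows * columns
Total = 3 * 3
Total = 9

9


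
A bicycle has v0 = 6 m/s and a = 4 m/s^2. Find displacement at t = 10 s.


Given: v0 = 6 m/s, a = 4 m/s^2, t = 10 s
Using s = v0*t + (1/2)*a*t^2
s = 6*10 + (1/2)*4*10^2
s = 60 + (1/2)*400
s = 60 + 200
s = 260

260 m


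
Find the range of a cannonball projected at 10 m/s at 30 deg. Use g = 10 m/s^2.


Given: v0 = 10 m/s, theta = 30 deg, g = 10 m/s^2
sin(2*30) = sin(60) = sqrt(3)/2
Using R = v0^2 * sin(2*theta) / g
R = 10^2 * (sqrt(3)/2) / 10
R = 100 * sqrt(3) / 20
R = 5*sqrt(3) m

5*sqrt(3) m


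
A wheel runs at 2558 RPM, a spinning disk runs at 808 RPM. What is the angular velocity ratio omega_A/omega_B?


Given: RPM_A = 2558, RPM_B = 808
omega = 2*pi*RPM/60, so omega_A/omega_B = RPM_A / RPM_B
omega_A/omega_B = 2558 / 808
omega_A/omega_B = 1279/404

1279/404


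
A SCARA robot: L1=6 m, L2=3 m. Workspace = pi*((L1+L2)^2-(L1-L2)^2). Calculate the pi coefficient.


Given: L1 = 6, L2 = 3
(L1+L2)^2 = (9)^2 = 81
(L1-L2)^2 = (3)^2 = 9
Difference = 81 - 9 = 72
This equals 4*L1*L2 = 4*6*3 = 72
Workspace area = 72*pi

72


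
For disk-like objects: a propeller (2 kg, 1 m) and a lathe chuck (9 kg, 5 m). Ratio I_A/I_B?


Given: M1=2 kg, R1=1 m, M2=9 kg, R2=5 m
For a disk: I = (1/2)*M*R^2, so I_A/I_B = (M1*R1^2)/(M2*R2^2)
M1*R1^2 = 2*1 = 2
M2*R2^2 = 9*25 = 225
I_A/I_B = 2/225 = 2/225

2/225


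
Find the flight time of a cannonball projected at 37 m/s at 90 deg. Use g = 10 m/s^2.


Given: v0 = 37 m/s, theta = 90 deg, g = 10 m/s^2
sin(90) = 1
Using T = 2*v0*sin(theta) / g
T = 2*37*1 / 10
T = 74 / 10
T = 37/5 s

37/5 s


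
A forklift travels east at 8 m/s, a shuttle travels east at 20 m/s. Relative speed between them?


Given: v_A = 8 m/s east, v_B = 20 m/s east
Both move in the same direction; relative speed = |v_A - v_B|
|8 - 20| = |-12|
= 12 m/s

12 m/s


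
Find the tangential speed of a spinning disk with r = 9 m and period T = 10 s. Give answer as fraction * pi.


Given: radius r = 9 m, period T = 10 s
Using v = 2*pi*r / T
v = 2*pi*9 / 10
v = 18*pi / 10
v = 9/5*pi m/s

9/5*pi m/s


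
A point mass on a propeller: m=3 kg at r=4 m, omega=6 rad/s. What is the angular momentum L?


Given: m = 3 kg, r = 4 m, omega = 6 rad/s
For a point mass: I = m*r^2
I = 3*4^2 = 3*16 = 48
L = I*omega = 48*6
L = 288 kg*m^2/s

288 kg*m^2/s


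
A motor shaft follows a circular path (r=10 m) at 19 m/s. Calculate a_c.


Given: v = 19 m/s, r = 10 m
Using a_c = v^2 / r
a_c = 19^2 / 10
a_c = 361 / 10
a_c = 361/10 m/s^2

361/10 m/s^2


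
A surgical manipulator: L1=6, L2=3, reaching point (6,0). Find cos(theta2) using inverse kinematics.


Given: L1 = 6, L2 = 3, target (x, y) = (6, 0)
Using cos(theta2) = (x^2 + y^2 - L1^2 - L2^2) / (2*L1*L2)
x^2 + y^2 = 6^2 + 0 = 36
L1^2 + L2^2 = 36 + 9 = 45
Numerator = 36 - 45 = -9
Denominator = 2*6*3 = 36
cos(theta2) = -9/36 = -1/4

-1/4


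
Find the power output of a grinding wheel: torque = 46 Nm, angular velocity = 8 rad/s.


Given: tau = 46 Nm, omega = 8 rad/s
Using P = tau * omega
P = 46 * 8
P = 368 W

368 W


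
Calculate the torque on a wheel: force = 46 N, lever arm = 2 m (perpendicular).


Given: F = 46 N, r = 2 m, angle = 90 deg (perpendicular)
Using tau = F * r * sin(90)
sin(90) = 1
tau = 46 * 2 * 1
tau = 92 Nm

92 Nm


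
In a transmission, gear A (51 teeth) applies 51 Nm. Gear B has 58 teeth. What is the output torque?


Given: N1 = 51, N2 = 58, T1 = 51 Nm
Using T2/T1 = N2/N1
T2 = T1 * N2 / N1
T2 = 51 * 58 / 51
T2 = 2958 / 51
T2 = 58 Nm

58 Nm


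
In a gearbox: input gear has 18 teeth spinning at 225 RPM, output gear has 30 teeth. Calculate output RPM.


Given: N1 = 18 teeth, w1 = 225 RPM, N2 = 30 teeth
Using N1*w1 = N2*w2
w2 = N1*w1 / N2
w2 = 18*225 / 30
w2 = 4050 / 30
w2 = 135 RPM

135 RPM


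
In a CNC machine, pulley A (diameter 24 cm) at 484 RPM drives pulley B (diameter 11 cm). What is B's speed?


Given: D1 = 24 cm, w1 = 484 RPM, D2 = 11 cm
Using D1*w1 = D2*w2
w2 = D1*w1 / D2
w2 = 24*484 / 11
w2 = 11616 / 11
w2 = 1056 RPM

1056 RPM


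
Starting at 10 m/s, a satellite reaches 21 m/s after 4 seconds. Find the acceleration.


Given: initial velocity v0 = 10 m/s, final velocity v = 21 m/s, time t = 4 s
Using a = (v - v0) / t
a = (21 - 10) / 4
a = 11 / 4
a = 11/4 m/s^2

11/4 m/s^2


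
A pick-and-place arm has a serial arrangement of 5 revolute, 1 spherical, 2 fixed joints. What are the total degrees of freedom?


Given: serial robot with 5 revolute, 1 spherical, 2 fixed joints
DOF contribution per joint type: revolute=1, prismatic=1, spherical=3, fixed=0
DOF = 5*1 + 1*3 + 2*0
DOF = 8

8


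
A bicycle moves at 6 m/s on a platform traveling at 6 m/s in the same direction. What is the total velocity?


Given: object velocity = 6 m/s, platform velocity = 6 m/s (same direction)
Using classical velocity addition: v_total = v_object + v_platform
v_total = 6 + 6
v_total = 12 m/s

12 m/s
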